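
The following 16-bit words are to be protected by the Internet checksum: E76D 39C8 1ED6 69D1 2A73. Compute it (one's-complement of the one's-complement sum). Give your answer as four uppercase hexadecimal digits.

One's-complement addition (fold any carry out of bit 15 back into bit 0):
  0xE76D + 0x39C8 = 0x12135 → wrap carry → 0x2136
  0x2136 + 0x1ED6 = 0x0400C
  0x400C + 0x69D1 = 0x0A9DD
  0xA9DD + 0x2A73 = 0x0D450
One's-complement sum = 0xD450.
Checksum = ~0xD450 & 0xFFFF = 0x2BAF.

2BAF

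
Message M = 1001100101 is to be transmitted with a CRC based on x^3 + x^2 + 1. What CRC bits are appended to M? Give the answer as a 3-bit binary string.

Append 3 zeros: 1001100101000. Divide by 1101 (XOR where the leading bit is 1):
  pos 0: 1001 XOR 1101 = 0100
  pos 1: 1001 XOR 1101 = 0100
  pos 2: 1000 XOR 1101 = 0101
  pos 3: 1010 XOR 1101 = 0111
  pos 4: 1111 XOR 1101 = 0010
  pos 6: 1001 XOR 1101 = 0100
  pos 7: 1000 XOR 1101 = 0101
  pos 8: 1010 XOR 1101 = 0111
  pos 9: 1110 XOR 1101 = 0011
Remainder (last 3 bits) = 011. This is the CRC / FCS.

011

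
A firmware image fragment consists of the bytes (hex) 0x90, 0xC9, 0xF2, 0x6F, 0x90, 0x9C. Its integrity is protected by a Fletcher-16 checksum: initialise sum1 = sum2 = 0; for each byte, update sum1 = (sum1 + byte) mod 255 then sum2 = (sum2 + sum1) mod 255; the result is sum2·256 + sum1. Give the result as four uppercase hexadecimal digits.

Running sums (mod 255):
  after byte 0 (0x90): sum1=144, sum2=144
  after byte 1 (0xC9): sum1=90, sum2=234
  after byte 2 (0xF2): sum1=77, sum2=56
  after byte 3 (0x6F): sum1=188, sum2=244
  after byte 4 (0x90): sum1=77, sum2=66
  after byte 5 (0x9C): sum1=233, sum2=44
Checksum = sum2·256 + sum1 = 44·256 + 233 = 11497 = 0x2CE9.

2CE9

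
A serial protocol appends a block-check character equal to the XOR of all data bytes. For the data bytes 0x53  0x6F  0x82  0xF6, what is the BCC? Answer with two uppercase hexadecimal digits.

48

XOR the bytes together:
  start with 0x53
  0x53 ⊕ 0x6F = 0x3C
  0x3C ⊕ 0x82 = 0xBE
  0xBE ⊕ 0xF6 = 0x48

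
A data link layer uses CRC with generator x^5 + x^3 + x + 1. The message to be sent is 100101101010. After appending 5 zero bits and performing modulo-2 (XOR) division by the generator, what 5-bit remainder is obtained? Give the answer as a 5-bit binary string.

11011

Append 5 zeros: 10010110101000000. Divide by 101011 (XOR where the leading bit is 1):
  pos 0: 100101 XOR 101011 = 001110
  pos 2: 111010 XOR 101011 = 010001
  pos 3: 100011 XOR 101011 = 001000
  pos 5: 100001 XOR 101011 = 001010
  pos 7: 101000 XOR 101011 = 000011
  pos 11: 110000 XOR 101011 = 011011
Remainder (last 5 bits) = 11011. This is the CRC / FCS.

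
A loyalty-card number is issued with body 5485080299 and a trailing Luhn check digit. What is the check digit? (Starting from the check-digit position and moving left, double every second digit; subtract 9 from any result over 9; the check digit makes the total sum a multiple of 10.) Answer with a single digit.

9

Partial digits right→left: 9 9 2 0 8 0 5 8 4 5
Double every second digit counting from the check-digit position (so the 1st, 3rd, 5th, ... of the partial from the right).
  doubled (with −9 where >9): 9 4 7 1 8 → sum 29
  kept as-is: 9 0 0 8 5 → sum 22
Total = 29 + 22 = 51.
Check digit = (10 − (51 mod 10)) mod 10 = 9.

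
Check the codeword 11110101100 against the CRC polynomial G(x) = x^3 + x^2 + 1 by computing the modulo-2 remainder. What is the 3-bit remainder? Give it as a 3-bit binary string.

Modulo-2 division of 11110101100 by 1101:
  pos 0: 1111 XOR 1101 = 0010
  pos 2: 1001 XOR 1101 = 0100
  pos 3: 1000 XOR 1101 = 0101
  pos 4: 1011 XOR 1101 = 0110
  pos 5: 1101 XOR 1101 = 0000
Remainder = 000 (zero — the frame passes the CRC check).

000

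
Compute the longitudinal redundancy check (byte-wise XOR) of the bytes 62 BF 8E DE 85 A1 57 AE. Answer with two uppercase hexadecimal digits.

XOR the bytes together:
  start with 0x62
  0x62 ⊕ 0xBF = 0xDD
  0xDD ⊕ 0x8E = 0x53
  0x53 ⊕ 0xDE = 0x8D
  0x8D ⊕ 0x85 = 0x08
  0x08 ⊕ 0xA1 = 0xA9
  0xA9 ⊕ 0x57 = 0xFE
  0xFE ⊕ 0xAE = 0x50

50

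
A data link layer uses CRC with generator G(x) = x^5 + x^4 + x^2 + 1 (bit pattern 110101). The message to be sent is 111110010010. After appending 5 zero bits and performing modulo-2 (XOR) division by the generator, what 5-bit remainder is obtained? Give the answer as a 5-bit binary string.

Append 5 zeros: 11111001001000000. Divide by 110101 (XOR where the leading bit is 1):
  pos 0: 111110 XOR 110101 = 001011
  pos 2: 101101 XOR 110101 = 011000
  pos 3: 110000 XOR 110101 = 000101
  pos 6: 101010 XOR 110101 = 011111
  pos 7: 111110 XOR 110101 = 001011
  pos 9: 101100 XOR 110101 = 011001
  pos 10: 110010 XOR 110101 = 000111
Remainder (last 5 bits) = 01110. This is the CRC / FCS.

01110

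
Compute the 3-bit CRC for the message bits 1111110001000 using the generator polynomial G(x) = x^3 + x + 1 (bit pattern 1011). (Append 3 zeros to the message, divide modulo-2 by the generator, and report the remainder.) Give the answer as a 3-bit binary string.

Append 3 zeros: 1111110001000000. Divide by 1011 (XOR where the leading bit is 1):
  pos 0: 1111 XOR 1011 = 0100
  pos 1: 1001 XOR 1011 = 0010
  pos 3: 1010 XOR 1011 = 0001
  pos 6: 1001 XOR 1011 = 0010
  pos 8: 1000 XOR 1011 = 0011
  pos 10: 1100 XOR 1011 = 0111
  pos 11: 1110 XOR 1011 = 0101
  pos 12: 1010 XOR 1011 = 0001
Remainder (last 3 bits) = 001. This is the CRC / FCS.

001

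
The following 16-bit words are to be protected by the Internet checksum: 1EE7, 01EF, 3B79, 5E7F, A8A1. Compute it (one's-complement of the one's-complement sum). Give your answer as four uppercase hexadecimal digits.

One's-complement addition (fold any carry out of bit 15 back into bit 0):
  0x1EE7 + 0x01EF = 0x020D6
  0x20D6 + 0x3B79 = 0x05C4F
  0x5C4F + 0x5E7F = 0x0BACE
  0xBACE + 0xA8A1 = 0x1636F → wrap carry → 0x6370
One's-complement sum = 0x6370.
Checksum = ~0x6370 & 0xFFFF = 0x9C8F.

9C8F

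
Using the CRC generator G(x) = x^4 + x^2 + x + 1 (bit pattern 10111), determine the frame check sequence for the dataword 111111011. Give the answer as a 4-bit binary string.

1111

Append 4 zeros: 1111110110000. Divide by 10111 (XOR where the leading bit is 1):
  pos 0: 11111 XOR 10111 = 01000
  pos 1: 10001 XOR 10111 = 00110
  pos 3: 11001 XOR 10111 = 01110
  pos 4: 11101 XOR 10111 = 01010
  pos 5: 10100 XOR 10111 = 00011
  pos 8: 11000 XOR 10111 = 01111
Remainder (last 4 bits) = 1111. This is the CRC / FCS.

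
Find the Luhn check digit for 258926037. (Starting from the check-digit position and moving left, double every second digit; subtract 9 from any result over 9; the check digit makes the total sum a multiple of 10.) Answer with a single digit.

7

Partial digits right→left: 7 3 0 6 2 9 8 5 2
Double every second digit counting from the check-digit position (so the 1st, 3rd, 5th, ... of the partial from the right).
  doubled (with −9 where >9): 5 0 4 7 4 → sum 20
  kept as-is: 3 6 9 5 → sum 23
Total = 20 + 23 = 43.
Check digit = (10 − (43 mod 10)) mod 10 = 7.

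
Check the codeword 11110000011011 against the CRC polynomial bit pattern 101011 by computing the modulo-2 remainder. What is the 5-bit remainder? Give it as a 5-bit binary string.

00000

Modulo-2 division of 11110000011011 by 101011:
  pos 0: 111100 XOR 101011 = 010111
  pos 1: 101110 XOR 101011 = 000101
  pos 4: 101001 XOR 101011 = 000010
  pos 8: 101011 XOR 101011 = 000000
Remainder = 00000 (zero — the frame passes the CRC check).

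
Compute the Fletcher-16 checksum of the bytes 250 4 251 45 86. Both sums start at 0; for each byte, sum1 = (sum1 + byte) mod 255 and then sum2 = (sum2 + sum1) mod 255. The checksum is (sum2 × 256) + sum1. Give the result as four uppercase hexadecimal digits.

Running sums (mod 255):
  after byte 0 (250): sum1=250, sum2=250
  after byte 1 (4): sum1=254, sum2=249
  after byte 2 (251): sum1=250, sum2=244
  after byte 3 (45): sum1=40, sum2=29
  after byte 4 (86): sum1=126, sum2=155
Checksum = sum2·256 + sum1 = 155·256 + 126 = 39806 = 0x9B7E.

9B7E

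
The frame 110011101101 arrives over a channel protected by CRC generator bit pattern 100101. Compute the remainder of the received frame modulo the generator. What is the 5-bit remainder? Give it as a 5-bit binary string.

Modulo-2 division of 110011101101 by 100101:
  pos 0: 110011 XOR 100101 = 010110
  pos 1: 101101 XOR 100101 = 001000
  pos 3: 100001 XOR 100101 = 000100
  pos 6: 100101 XOR 100101 = 000000
Remainder = 00000 (zero — the frame passes the CRC check).

00000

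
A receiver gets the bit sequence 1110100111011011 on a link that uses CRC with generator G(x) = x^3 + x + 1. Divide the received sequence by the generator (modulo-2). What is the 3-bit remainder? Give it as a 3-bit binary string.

000

Modulo-2 division of 1110100111011011 by 1011:
  pos 0: 1110 XOR 1011 = 0101
  pos 1: 1011 XOR 1011 = 0000
  pos 7: 1110 XOR 1011 = 0101
  pos 8: 1011 XOR 1011 = 0000
  pos 12: 1011 XOR 1011 = 0000
Remainder = 000 (zero — the frame passes the CRC check).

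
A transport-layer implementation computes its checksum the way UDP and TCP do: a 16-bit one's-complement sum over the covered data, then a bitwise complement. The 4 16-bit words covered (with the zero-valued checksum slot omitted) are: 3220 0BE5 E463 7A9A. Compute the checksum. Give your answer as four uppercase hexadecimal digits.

62FC

One's-complement addition (fold any carry out of bit 15 back into bit 0):
  0x3220 + 0x0BE5 = 0x03E05
  0x3E05 + 0xE463 = 0x12268 → wrap carry → 0x2269
  0x2269 + 0x7A9A = 0x09D03
One's-complement sum = 0x9D03.
Checksum = ~0x9D03 & 0xFFFF = 0x62FC.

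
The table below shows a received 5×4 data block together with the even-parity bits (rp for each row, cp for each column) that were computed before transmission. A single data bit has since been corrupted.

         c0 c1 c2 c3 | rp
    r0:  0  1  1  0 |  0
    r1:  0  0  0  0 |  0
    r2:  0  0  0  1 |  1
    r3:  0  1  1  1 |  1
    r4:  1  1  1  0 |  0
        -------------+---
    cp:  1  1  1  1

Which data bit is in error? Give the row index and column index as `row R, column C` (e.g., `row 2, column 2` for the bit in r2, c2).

Recompute each row's even parity and compare to rp:
  r0: data parity 0, sent rp 0 → ok
  r1: data parity 0, sent rp 0 → ok
  r2: data parity 1, sent rp 1 → ok
  r3: data parity 1, sent rp 1 → ok
  r4: data parity 1, sent rp 0 → mismatch
Recompute each column's even parity and compare to cp:
  c0: data parity 1, sent cp 1 → ok
  c1: data parity 1, sent cp 1 → ok
  c2: data parity 1, sent cp 1 → ok
  c3: data parity 0, sent cp 1 → mismatch
Exactly one row (r4) and one column (c3) fail → the flipped bit is at their intersection.

row 4, column 3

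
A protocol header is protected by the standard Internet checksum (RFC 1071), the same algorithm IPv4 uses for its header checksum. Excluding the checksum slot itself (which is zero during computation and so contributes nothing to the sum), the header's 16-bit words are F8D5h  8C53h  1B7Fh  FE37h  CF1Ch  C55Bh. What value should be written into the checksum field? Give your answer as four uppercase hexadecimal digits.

One's-complement addition (fold any carry out of bit 15 back into bit 0):
  0xF8D5 + 0x8C53 = 0x18528 → wrap carry → 0x8529
  0x8529 + 0x1B7F = 0x0A0A8
  0xA0A8 + 0xFE37 = 0x19EDF → wrap carry → 0x9EE0
  0x9EE0 + 0xCF1C = 0x16DFC → wrap carry → 0x6DFD
  0x6DFD + 0xC55B = 0x13358 → wrap carry → 0x3359
One's-complement sum = 0x3359.
Checksum = ~0x3359 & 0xFFFF = 0xCCA6.

CCA6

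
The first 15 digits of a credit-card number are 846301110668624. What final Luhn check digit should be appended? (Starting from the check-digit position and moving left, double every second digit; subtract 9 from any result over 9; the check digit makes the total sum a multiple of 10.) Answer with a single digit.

Partial digits right→left: 4 2 6 8 6 6 0 1 1 1 0 3 6 4 8
Double every second digit counting from the check-digit position (so the 1st, 3rd, 5th, ... of the partial from the right).
  doubled (with −9 where >9): 8 3 3 0 2 0 3 7 → sum 26
  kept as-is: 2 8 6 1 1 3 4 → sum 25
Total = 26 + 25 = 51.
Check digit = (10 − (51 mod 10)) mod 10 = 9.

9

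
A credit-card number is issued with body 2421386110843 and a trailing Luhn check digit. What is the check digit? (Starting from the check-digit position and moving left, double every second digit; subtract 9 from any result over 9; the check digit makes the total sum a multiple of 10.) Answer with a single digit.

0

Partial digits right→left: 3 4 8 0 1 1 6 8 3 1 2 4 2
Double every second digit counting from the check-digit position (so the 1st, 3rd, 5th, ... of the partial from the right).
  doubled (with −9 where >9): 6 7 2 3 6 4 4 → sum 32
  kept as-is: 4 0 1 8 1 4 → sum 18
Total = 32 + 18 = 50.
Check digit = (10 − (50 mod 10)) mod 10 = 0.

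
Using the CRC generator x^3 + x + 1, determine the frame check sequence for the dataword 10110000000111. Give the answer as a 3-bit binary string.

Append 3 zeros: 10110000000111000. Divide by 1011 (XOR where the leading bit is 1):
  pos 0: 1011 XOR 1011 = 0000
  pos 11: 1110 XOR 1011 = 0101
  pos 12: 1010 XOR 1011 = 0001
Remainder (last 3 bits) = 010. This is the CRC / FCS.

010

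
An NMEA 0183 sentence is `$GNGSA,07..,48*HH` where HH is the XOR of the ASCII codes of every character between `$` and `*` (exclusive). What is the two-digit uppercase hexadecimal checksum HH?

57

XOR the ASCII codes of the payload characters:
  'G' = 0x47 → acc = 0x47
  'N' = 0x4E → acc = 0x09
  'G' = 0x47 → acc = 0x4E
  'S' = 0x53 → acc = 0x1D
  'A' = 0x41 → acc = 0x5C
  ',' = 0x2C → acc = 0x70
  '0' = 0x30 → acc = 0x40
  '7' = 0x37 → acc = 0x77
  '.' = 0x2E → acc = 0x59
  '.' = 0x2E → acc = 0x77
  ',' = 0x2C → acc = 0x5B
  '4' = 0x34 → acc = 0x6F
  '8' = 0x38 → acc = 0x57
Checksum = 0x57.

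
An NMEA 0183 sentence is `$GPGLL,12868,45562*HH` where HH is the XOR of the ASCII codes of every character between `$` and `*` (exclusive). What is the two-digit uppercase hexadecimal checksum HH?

55

XOR the ASCII codes of the payload characters:
  'G' = 0x47 → acc = 0x47
  'P' = 0x50 → acc = 0x17
  'G' = 0x47 → acc = 0x50
  'L' = 0x4C → acc = 0x1C
  'L' = 0x4C → acc = 0x50
  ',' = 0x2C → acc = 0x7C
  '1' = 0x31 → acc = 0x4D
  '2' = 0x32 → acc = 0x7F
  '8' = 0x38 → acc = 0x47
  '6' = 0x36 → acc = 0x71
  '8' = 0x38 → acc = 0x49
  ',' = 0x2C → acc = 0x65
  '4' = 0x34 → acc = 0x51
  '5' = 0x35 → acc = 0x64
  '5' = 0x35 → acc = 0x51
  '6' = 0x36 → acc = 0x67
  '2' = 0x32 → acc = 0x55
Checksum = 0x55.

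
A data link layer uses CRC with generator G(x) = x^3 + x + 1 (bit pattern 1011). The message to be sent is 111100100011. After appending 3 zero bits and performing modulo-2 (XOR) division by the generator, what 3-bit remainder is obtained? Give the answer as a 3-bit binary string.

010

Append 3 zeros: 111100100011000. Divide by 1011 (XOR where the leading bit is 1):
  pos 0: 1111 XOR 1011 = 0100
  pos 1: 1000 XOR 1011 = 0011
  pos 3: 1101 XOR 1011 = 0110
  pos 4: 1100 XOR 1011 = 0111
  pos 5: 1110 XOR 1011 = 0101
  pos 6: 1010 XOR 1011 = 0001
  pos 9: 1110 XOR 1011 = 0101
  pos 10: 1010 XOR 1011 = 0001
Remainder (last 3 bits) = 010. This is the CRC / FCS.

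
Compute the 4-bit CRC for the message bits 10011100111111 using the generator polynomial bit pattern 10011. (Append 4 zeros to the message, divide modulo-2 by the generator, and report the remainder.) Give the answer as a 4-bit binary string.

Append 4 zeros: 100111001111110000. Divide by 10011 (XOR where the leading bit is 1):
  pos 0: 10011 XOR 10011 = 00000
  pos 5: 10011 XOR 10011 = 00000
  pos 10: 11110 XOR 10011 = 01101
  pos 11: 11010 XOR 10011 = 01001
  pos 12: 10010 XOR 10011 = 00001
Remainder (last 4 bits) = 0010. This is the CRC / FCS.

0010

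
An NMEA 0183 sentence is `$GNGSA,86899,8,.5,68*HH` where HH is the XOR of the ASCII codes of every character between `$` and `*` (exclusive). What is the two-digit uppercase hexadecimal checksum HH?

47

XOR the ASCII codes of the payload characters:
  'G' = 0x47 → acc = 0x47
  'N' = 0x4E → acc = 0x09
  'G' = 0x47 → acc = 0x4E
  'S' = 0x53 → acc = 0x1D
  'A' = 0x41 → acc = 0x5C
  ',' = 0x2C → acc = 0x70
  '8' = 0x38 → acc = 0x48
  '6' = 0x36 → acc = 0x7E
  '8' = 0x38 → acc = 0x46
  '9' = 0x39 → acc = 0x7F
  '9' = 0x39 → acc = 0x46
  ',' = 0x2C → acc = 0x6A
  '8' = 0x38 → acc = 0x52
  ',' = 0x2C → acc = 0x7E
  '.' = 0x2E → acc = 0x50
  '5' = 0x35 → acc = 0x65
  ',' = 0x2C → acc = 0x49
  '6' = 0x36 → acc = 0x7F
  '8' = 0x38 → acc = 0x47
Checksum = 0x47.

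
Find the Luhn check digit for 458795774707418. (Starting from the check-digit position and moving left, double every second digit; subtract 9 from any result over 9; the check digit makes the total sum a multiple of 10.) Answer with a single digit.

9

Partial digits right→left: 8 1 4 7 0 7 4 7 7 5 9 7 8 5 4
Double every second digit counting from the check-digit position (so the 1st, 3rd, 5th, ... of the partial from the right).
  doubled (with −9 where >9): 7 8 0 8 5 9 7 8 → sum 52
  kept as-is: 1 7 7 7 5 7 5 → sum 39
Total = 52 + 39 = 91.
Check digit = (10 − (91 mod 10)) mod 10 = 9.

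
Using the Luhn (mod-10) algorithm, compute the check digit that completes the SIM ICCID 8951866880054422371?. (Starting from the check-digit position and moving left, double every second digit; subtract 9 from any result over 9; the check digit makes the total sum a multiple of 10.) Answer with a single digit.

3

Partial digits right→left: 1 7 3 2 2 4 4 5 0 0 8 8 6 6 8 1 5 9 8
Double every second digit counting from the check-digit position (so the 1st, 3rd, 5th, ... of the partial from the right).
  doubled (with −9 where >9): 2 6 4 8 0 7 3 7 1 7 → sum 45
  kept as-is: 7 2 4 5 0 8 6 1 9 → sum 42
Total = 45 + 42 = 87.
Check digit = (10 − (87 mod 10)) mod 10 = 3.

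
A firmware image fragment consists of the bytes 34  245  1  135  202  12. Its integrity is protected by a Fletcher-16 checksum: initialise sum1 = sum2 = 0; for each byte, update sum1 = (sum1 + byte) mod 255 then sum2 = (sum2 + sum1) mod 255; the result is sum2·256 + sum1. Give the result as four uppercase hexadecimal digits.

Running sums (mod 255):
  after byte 0 (34): sum1=34, sum2=34
  after byte 1 (245): sum1=24, sum2=58
  after byte 2 (1): sum1=25, sum2=83
  after byte 3 (135): sum1=160, sum2=243
  after byte 4 (202): sum1=107, sum2=95
  after byte 5 (12): sum1=119, sum2=214
Checksum = sum2·256 + sum1 = 214·256 + 119 = 54903 = 0xD677.

D677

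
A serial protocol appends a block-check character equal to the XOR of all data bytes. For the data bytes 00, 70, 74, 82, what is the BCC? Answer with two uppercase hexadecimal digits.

XOR the bytes together:
  start with 0x00
  0x00 ⊕ 0x70 = 0x70
  0x70 ⊕ 0x74 = 0x04
  0x04 ⊕ 0x82 = 0x86

86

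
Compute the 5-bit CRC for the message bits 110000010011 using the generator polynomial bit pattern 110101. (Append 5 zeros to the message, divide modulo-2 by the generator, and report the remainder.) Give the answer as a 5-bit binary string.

10000

Append 5 zeros: 11000001001100000. Divide by 110101 (XOR where the leading bit is 1):
  pos 0: 110000 XOR 110101 = 000101
  pos 3: 101010 XOR 110101 = 011111
  pos 4: 111110 XOR 110101 = 001011
  pos 6: 101111 XOR 110101 = 011010
  pos 7: 110100 XOR 110101 = 000001
Remainder (last 5 bits) = 10000. This is the CRC / FCS.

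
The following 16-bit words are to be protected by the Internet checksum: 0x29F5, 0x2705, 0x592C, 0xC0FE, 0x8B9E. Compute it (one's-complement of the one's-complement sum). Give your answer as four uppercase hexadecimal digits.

One's-complement addition (fold any carry out of bit 15 back into bit 0):
  0x29F5 + 0x2705 = 0x050FA
  0x50FA + 0x592C = 0x0AA26
  0xAA26 + 0xC0FE = 0x16B24 → wrap carry → 0x6B25
  0x6B25 + 0x8B9E = 0x0F6C3
One's-complement sum = 0xF6C3.
Checksum = ~0xF6C3 & 0xFFFF = 0x093C.

093C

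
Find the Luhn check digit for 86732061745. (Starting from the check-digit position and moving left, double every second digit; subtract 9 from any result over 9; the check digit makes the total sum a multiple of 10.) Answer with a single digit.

1

Partial digits right→left: 5 4 7 1 6 0 2 3 7 6 8
Double every second digit counting from the check-digit position (so the 1st, 3rd, 5th, ... of the partial from the right).
  doubled (with −9 where >9): 1 5 3 4 5 7 → sum 25
  kept as-is: 4 1 0 3 6 → sum 14
Total = 25 + 14 = 39.
Check digit = (10 − (39 mod 10)) mod 10 = 1.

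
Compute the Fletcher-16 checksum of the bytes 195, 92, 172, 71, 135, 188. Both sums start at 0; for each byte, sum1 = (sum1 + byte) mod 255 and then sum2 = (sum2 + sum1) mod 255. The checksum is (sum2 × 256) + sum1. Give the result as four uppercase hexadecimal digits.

Running sums (mod 255):
  after byte 0 (195): sum1=195, sum2=195
  after byte 1 (92): sum1=32, sum2=227
  after byte 2 (172): sum1=204, sum2=176
  after byte 3 (71): sum1=20, sum2=196
  after byte 4 (135): sum1=155, sum2=96
  after byte 5 (188): sum1=88, sum2=184
Checksum = sum2·256 + sum1 = 184·256 + 88 = 47192 = 0xB858.

B858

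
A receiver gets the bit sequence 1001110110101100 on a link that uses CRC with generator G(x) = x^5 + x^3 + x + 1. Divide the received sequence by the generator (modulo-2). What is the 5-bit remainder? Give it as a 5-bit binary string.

01011

Modulo-2 division of 1001110110101100 by 101011:
  pos 0: 100111 XOR 101011 = 001100
  pos 2: 110001 XOR 101011 = 011010
  pos 3: 110101 XOR 101011 = 011110
  pos 4: 111100 XOR 101011 = 010111
  pos 5: 101111 XOR 101011 = 000100
  pos 8: 100011 XOR 101011 = 001000
  pos 10: 100000 XOR 101011 = 001011
Remainder = 01011 (nonzero — an error is detected).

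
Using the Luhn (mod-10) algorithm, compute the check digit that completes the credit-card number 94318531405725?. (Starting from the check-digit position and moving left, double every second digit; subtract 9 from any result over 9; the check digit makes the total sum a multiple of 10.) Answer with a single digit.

Partial digits right→left: 5 2 7 5 0 4 1 3 5 8 1 3 4 9
Double every second digit counting from the check-digit position (so the 1st, 3rd, 5th, ... of the partial from the right).
  doubled (with −9 where >9): 1 5 0 2 1 2 8 → sum 19
  kept as-is: 2 5 4 3 8 3 9 → sum 34
Total = 19 + 34 = 53.
Check digit = (10 − (53 mod 10)) mod 10 = 7.

7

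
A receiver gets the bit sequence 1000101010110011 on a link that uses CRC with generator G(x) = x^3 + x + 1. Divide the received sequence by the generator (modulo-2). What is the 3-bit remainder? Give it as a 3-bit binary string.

011

Modulo-2 division of 1000101010110011 by 1011:
  pos 0: 1000 XOR 1011 = 0011
  pos 2: 1110 XOR 1011 = 0101
  pos 3: 1011 XOR 1011 = 0000
  pos 8: 1011 XOR 1011 = 0000
Remainder = 011 (nonzero — an error is detected).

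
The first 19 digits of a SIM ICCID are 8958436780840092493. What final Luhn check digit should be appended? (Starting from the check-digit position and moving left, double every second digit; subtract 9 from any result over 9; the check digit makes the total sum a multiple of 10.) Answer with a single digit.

2

Partial digits right→left: 3 9 4 2 9 0 0 4 8 0 8 7 6 3 4 8 5 9 8
Double every second digit counting from the check-digit position (so the 1st, 3rd, 5th, ... of the partial from the right).
  doubled (with −9 where >9): 6 8 9 0 7 7 3 8 1 7 → sum 56
  kept as-is: 9 2 0 4 0 7 3 8 9 → sum 42
Total = 56 + 42 = 98.
Check digit = (10 − (98 mod 10)) mod 10 = 2.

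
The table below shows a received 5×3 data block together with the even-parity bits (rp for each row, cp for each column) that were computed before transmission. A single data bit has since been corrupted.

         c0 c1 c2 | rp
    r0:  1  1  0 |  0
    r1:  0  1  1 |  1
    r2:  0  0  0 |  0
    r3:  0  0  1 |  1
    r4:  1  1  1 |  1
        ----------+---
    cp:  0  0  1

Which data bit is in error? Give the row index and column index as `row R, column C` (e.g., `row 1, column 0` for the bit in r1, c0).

Recompute each row's even parity and compare to rp:
  r0: data parity 0, sent rp 0 → ok
  r1: data parity 0, sent rp 1 → mismatch
  r2: data parity 0, sent rp 0 → ok
  r3: data parity 1, sent rp 1 → ok
  r4: data parity 1, sent rp 1 → ok
Recompute each column's even parity and compare to cp:
  c0: data parity 0, sent cp 0 → ok
  c1: data parity 1, sent cp 0 → mismatch
  c2: data parity 1, sent cp 1 → ok
Exactly one row (r1) and one column (c1) fail → the flipped bit is at their intersection.

row 1, column 1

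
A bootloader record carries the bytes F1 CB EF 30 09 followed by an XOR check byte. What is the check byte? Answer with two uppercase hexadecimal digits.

EC

XOR the bytes together:
  start with 0xF1
  0xF1 ⊕ 0xCB = 0x3A
  0x3A ⊕ 0xEF = 0xD5
  0xD5 ⊕ 0x30 = 0xE5
  0xE5 ⊕ 0x09 = 0xEC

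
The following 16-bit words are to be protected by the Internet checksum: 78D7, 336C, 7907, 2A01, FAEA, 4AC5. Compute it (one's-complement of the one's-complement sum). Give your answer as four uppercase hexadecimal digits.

One's-complement addition (fold any carry out of bit 15 back into bit 0):
  0x78D7 + 0x336C = 0x0AC43
  0xAC43 + 0x7907 = 0x1254A → wrap carry → 0x254B
  0x254B + 0x2A01 = 0x04F4C
  0x4F4C + 0xFAEA = 0x14A36 → wrap carry → 0x4A37
  0x4A37 + 0x4AC5 = 0x094FC
One's-complement sum = 0x94FC.
Checksum = ~0x94FC & 0xFFFF = 0x6B03.

6B03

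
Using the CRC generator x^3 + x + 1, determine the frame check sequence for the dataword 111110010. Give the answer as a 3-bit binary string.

Append 3 zeros: 111110010000. Divide by 1011 (XOR where the leading bit is 1):
  pos 0: 1111 XOR 1011 = 0100
  pos 1: 1001 XOR 1011 = 0010
  pos 3: 1000 XOR 1011 = 0011
  pos 5: 1110 XOR 1011 = 0101
  pos 6: 1010 XOR 1011 = 0001
Remainder (last 3 bits) = 100. This is the CRC / FCS.

100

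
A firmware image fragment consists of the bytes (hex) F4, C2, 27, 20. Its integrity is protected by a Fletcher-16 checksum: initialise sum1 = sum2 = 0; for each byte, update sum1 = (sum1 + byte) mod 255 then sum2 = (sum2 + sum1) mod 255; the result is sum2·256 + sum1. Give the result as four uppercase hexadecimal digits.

8AFE

Running sums (mod 255):
  after byte 0 (F4): sum1=244, sum2=244
  after byte 1 (C2): sum1=183, sum2=172
  after byte 2 (27): sum1=222, sum2=139
  after byte 3 (20): sum1=254, sum2=138
Checksum = sum2·256 + sum1 = 138·256 + 254 = 35582 = 0x8AFE.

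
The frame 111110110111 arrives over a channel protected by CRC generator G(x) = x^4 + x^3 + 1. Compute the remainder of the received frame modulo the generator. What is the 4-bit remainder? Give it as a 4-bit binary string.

Modulo-2 division of 111110110111 by 11001:
  pos 0: 11111 XOR 11001 = 00110
  pos 2: 11001 XOR 11001 = 00000
  pos 7: 10111 XOR 11001 = 01110
Remainder = 1110 (nonzero — an error is detected).

1110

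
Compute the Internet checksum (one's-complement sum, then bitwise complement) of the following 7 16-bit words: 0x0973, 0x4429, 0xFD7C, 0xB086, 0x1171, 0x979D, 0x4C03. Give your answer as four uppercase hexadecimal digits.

One's-complement addition (fold any carry out of bit 15 back into bit 0):
  0x0973 + 0x4429 = 0x04D9C
  0x4D9C + 0xFD7C = 0x14B18 → wrap carry → 0x4B19
  0x4B19 + 0xB086 = 0x0FB9F
  0xFB9F + 0x1171 = 0x10D10 → wrap carry → 0x0D11
  0x0D11 + 0x979D = 0x0A4AE
  0xA4AE + 0x4C03 = 0x0F0B1
One's-complement sum = 0xF0B1.
Checksum = ~0xF0B1 & 0xFFFF = 0x0F4E.

0F4E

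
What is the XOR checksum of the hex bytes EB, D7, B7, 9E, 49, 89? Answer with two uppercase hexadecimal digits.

XOR the bytes together:
  start with 0xEB
  0xEB ⊕ 0xD7 = 0x3C
  0x3C ⊕ 0xB7 = 0x8B
  0x8B ⊕ 0x9E = 0x15
  0x15 ⊕ 0x49 = 0x5C
  0x5C ⊕ 0x89 = 0xD5

D5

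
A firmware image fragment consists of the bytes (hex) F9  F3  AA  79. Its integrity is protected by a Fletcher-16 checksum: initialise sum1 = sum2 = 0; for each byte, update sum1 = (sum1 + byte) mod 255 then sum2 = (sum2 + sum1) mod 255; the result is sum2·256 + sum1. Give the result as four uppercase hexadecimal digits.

Running sums (mod 255):
  after byte 0 (F9): sum1=249, sum2=249
  after byte 1 (F3): sum1=237, sum2=231
  after byte 2 (AA): sum1=152, sum2=128
  after byte 3 (79): sum1=18, sum2=146
Checksum = sum2·256 + sum1 = 146·256 + 18 = 37394 = 0x9212.

9212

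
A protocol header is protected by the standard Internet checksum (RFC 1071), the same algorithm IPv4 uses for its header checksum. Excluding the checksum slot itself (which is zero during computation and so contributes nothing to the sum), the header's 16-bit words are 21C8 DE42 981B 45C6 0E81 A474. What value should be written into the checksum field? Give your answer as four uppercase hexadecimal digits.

One's-complement addition (fold any carry out of bit 15 back into bit 0):
  0x21C8 + 0xDE42 = 0x1000A → wrap carry → 0x000B
  0x000B + 0x981B = 0x09826
  0x9826 + 0x45C6 = 0x0DDEC
  0xDDEC + 0x0E81 = 0x0EC6D
  0xEC6D + 0xA474 = 0x190E1 → wrap carry → 0x90E2
One's-complement sum = 0x90E2.
Checksum = ~0x90E2 & 0xFFFF = 0x6F1D.

6F1D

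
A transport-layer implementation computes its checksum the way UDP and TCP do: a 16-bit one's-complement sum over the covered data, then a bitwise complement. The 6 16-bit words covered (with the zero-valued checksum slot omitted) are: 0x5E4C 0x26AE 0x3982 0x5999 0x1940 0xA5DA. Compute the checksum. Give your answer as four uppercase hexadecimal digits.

One's-complement addition (fold any carry out of bit 15 back into bit 0):
  0x5E4C + 0x26AE = 0x084FA
  0x84FA + 0x3982 = 0x0BE7C
  0xBE7C + 0x5999 = 0x11815 → wrap carry → 0x1816
  0x1816 + 0x1940 = 0x03156
  0x3156 + 0xA5DA = 0x0D730
One's-complement sum = 0xD730.
Checksum = ~0xD730 & 0xFFFF = 0x28CF.

28CF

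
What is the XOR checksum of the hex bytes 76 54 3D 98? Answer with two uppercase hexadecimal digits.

XOR the bytes together:
  start with 0x76
  0x76 ⊕ 0x54 = 0x22
  0x22 ⊕ 0x3D = 0x1F
  0x1F ⊕ 0x98 = 0x87

87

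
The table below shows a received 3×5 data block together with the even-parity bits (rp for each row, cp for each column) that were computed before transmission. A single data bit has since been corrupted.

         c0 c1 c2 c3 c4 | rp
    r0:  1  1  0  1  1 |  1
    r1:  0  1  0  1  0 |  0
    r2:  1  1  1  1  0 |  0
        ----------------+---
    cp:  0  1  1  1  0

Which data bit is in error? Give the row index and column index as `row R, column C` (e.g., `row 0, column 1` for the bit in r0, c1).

Recompute each row's even parity and compare to rp:
  r0: data parity 0, sent rp 1 → mismatch
  r1: data parity 0, sent rp 0 → ok
  r2: data parity 0, sent rp 0 → ok
Recompute each column's even parity and compare to cp:
  c0: data parity 0, sent cp 0 → ok
  c1: data parity 1, sent cp 1 → ok
  c2: data parity 1, sent cp 1 → ok
  c3: data parity 1, sent cp 1 → ok
  c4: data parity 1, sent cp 0 → mismatch
Exactly one row (r0) and one column (c4) fail → the flipped bit is at their intersection.

row 0, column 4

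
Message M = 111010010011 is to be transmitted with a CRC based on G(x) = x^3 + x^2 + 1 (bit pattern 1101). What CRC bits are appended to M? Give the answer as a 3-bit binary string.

Append 3 zeros: 111010010011000. Divide by 1101 (XOR where the leading bit is 1):
  pos 0: 1110 XOR 1101 = 0011
  pos 2: 1110 XOR 1101 = 0011
  pos 4: 1101 XOR 1101 = 0000
  pos 10: 1100 XOR 1101 = 0001
Remainder (last 3 bits) = 010. This is the CRC / FCS.

010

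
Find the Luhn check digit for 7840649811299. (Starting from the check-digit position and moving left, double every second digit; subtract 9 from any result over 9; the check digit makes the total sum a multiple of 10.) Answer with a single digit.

Partial digits right→left: 9 9 2 1 1 8 9 4 6 0 4 8 7
Double every second digit counting from the check-digit position (so the 1st, 3rd, 5th, ... of the partial from the right).
  doubled (with −9 where >9): 9 4 2 9 3 8 5 → sum 40
  kept as-is: 9 1 8 4 0 8 → sum 30
Total = 40 + 30 = 70.
Check digit = (10 − (70 mod 10)) mod 10 = 0.

0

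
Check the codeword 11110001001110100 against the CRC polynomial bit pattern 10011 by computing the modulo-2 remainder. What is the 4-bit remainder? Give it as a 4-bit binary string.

0000

Modulo-2 division of 11110001001110100 by 10011:
  pos 0: 11110 XOR 10011 = 01101
  pos 1: 11010 XOR 10011 = 01001
  pos 2: 10010 XOR 10011 = 00001
  pos 6: 11001 XOR 10011 = 01010
  pos 7: 10101 XOR 10011 = 00110
  pos 9: 11010 XOR 10011 = 01001
  pos 10: 10011 XOR 10011 = 00000
Remainder = 0000 (zero — the frame passes the CRC check).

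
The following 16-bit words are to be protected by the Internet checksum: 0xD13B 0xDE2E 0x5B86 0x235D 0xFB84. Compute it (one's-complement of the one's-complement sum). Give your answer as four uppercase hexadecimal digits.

One's-complement addition (fold any carry out of bit 15 back into bit 0):
  0xD13B + 0xDE2E = 0x1AF69 → wrap carry → 0xAF6A
  0xAF6A + 0x5B86 = 0x10AF0 → wrap carry → 0x0AF1
  0x0AF1 + 0x235D = 0x02E4E
  0x2E4E + 0xFB84 = 0x129D2 → wrap carry → 0x29D3
One's-complement sum = 0x29D3.
Checksum = ~0x29D3 & 0xFFFF = 0xD62C.

D62C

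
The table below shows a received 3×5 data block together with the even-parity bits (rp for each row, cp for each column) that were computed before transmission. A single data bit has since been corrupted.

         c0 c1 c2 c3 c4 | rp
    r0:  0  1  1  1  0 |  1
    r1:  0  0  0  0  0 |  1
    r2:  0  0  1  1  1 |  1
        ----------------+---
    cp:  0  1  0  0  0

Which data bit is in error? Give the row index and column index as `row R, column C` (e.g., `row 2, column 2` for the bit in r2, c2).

row 1, column 4

Recompute each row's even parity and compare to rp:
  r0: data parity 1, sent rp 1 → ok
  r1: data parity 0, sent rp 1 → mismatch
  r2: data parity 1, sent rp 1 → ok
Recompute each column's even parity and compare to cp:
  c0: data parity 0, sent cp 0 → ok
  c1: data parity 1, sent cp 1 → ok
  c2: data parity 0, sent cp 0 → ok
  c3: data parity 0, sent cp 0 → ok
  c4: data parity 1, sent cp 0 → mismatch
Exactly one row (r1) and one column (c4) fail → the flipped bit is at their intersection.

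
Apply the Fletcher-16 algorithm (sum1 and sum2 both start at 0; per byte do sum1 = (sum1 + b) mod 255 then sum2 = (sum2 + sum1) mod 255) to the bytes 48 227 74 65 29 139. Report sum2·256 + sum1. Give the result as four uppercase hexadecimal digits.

4748

Running sums (mod 255):
  after byte 0 (48): sum1=48, sum2=48
  after byte 1 (227): sum1=20, sum2=68
  after byte 2 (74): sum1=94, sum2=162
  after byte 3 (65): sum1=159, sum2=66
  after byte 4 (29): sum1=188, sum2=254
  after byte 5 (139): sum1=72, sum2=71
Checksum = sum2·256 + sum1 = 71·256 + 72 = 18248 = 0x4748.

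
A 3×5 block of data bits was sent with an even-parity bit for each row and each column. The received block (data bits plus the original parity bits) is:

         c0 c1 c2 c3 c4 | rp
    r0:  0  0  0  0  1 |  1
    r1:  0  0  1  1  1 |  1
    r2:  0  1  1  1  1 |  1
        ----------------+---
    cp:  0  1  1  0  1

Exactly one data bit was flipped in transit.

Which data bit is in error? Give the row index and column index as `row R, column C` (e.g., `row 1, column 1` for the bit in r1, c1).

Recompute each row's even parity and compare to rp:
  r0: data parity 1, sent rp 1 → ok
  r1: data parity 1, sent rp 1 → ok
  r2: data parity 0, sent rp 1 → mismatch
Recompute each column's even parity and compare to cp:
  c0: data parity 0, sent cp 0 → ok
  c1: data parity 1, sent cp 1 → ok
  c2: data parity 0, sent cp 1 → mismatch
  c3: data parity 0, sent cp 0 → ok
  c4: data parity 1, sent cp 1 → ok
Exactly one row (r2) and one column (c2) fail → the flipped bit is at their intersection.

row 2, column 2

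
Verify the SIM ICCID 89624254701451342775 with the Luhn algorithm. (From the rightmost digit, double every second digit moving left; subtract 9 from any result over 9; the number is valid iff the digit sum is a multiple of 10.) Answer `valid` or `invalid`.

From the right, keep odd positions and double even positions (subtract 9 from any doubled value over 9):
  doubled (positions 2,4,...): 5 4 6 1 2 5 1 8 3 7 → sum 42
  kept (positions 1,3,...): 5 7 4 1 4 0 4 2 2 9 → sum 38
Total = 80.
80 mod 10 = 0, so the number is valid.

valid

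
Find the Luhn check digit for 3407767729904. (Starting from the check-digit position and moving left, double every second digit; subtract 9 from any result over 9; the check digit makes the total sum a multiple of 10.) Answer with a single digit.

0

Partial digits right→left: 4 0 9 9 2 7 7 6 7 7 0 4 3
Double every second digit counting from the check-digit position (so the 1st, 3rd, 5th, ... of the partial from the right).
  doubled (with −9 where >9): 8 9 4 5 5 0 6 → sum 37
  kept as-is: 0 9 7 6 7 4 → sum 33
Total = 37 + 33 = 70.
Check digit = (10 − (70 mod 10)) mod 10 = 0.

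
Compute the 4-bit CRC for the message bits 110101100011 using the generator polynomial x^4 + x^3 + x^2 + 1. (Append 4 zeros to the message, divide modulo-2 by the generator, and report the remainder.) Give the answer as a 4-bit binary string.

Append 4 zeros: 1101011000110000. Divide by 11101 (XOR where the leading bit is 1):
  pos 0: 11010 XOR 11101 = 00111
  pos 2: 11111 XOR 11101 = 00010
  pos 5: 10000 XOR 11101 = 01101
  pos 6: 11011 XOR 11101 = 00110
  pos 8: 11010 XOR 11101 = 00111
  pos 10: 11100 XOR 11101 = 00001
Remainder (last 4 bits) = 0010. This is the CRC / FCS.

0010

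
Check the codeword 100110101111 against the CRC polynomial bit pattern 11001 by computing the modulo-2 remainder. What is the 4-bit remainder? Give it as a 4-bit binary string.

Modulo-2 division of 100110101111 by 11001:
  pos 0: 10011 XOR 11001 = 01010
  pos 1: 10100 XOR 11001 = 01101
  pos 2: 11011 XOR 11001 = 00010
  pos 5: 10011 XOR 11001 = 01010
  pos 6: 10101 XOR 11001 = 01100
  pos 7: 11001 XOR 11001 = 00000
Remainder = 0000 (zero — the frame passes the CRC check).

0000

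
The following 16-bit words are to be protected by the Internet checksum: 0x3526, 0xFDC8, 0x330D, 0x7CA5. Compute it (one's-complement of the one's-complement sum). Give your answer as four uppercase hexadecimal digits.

One's-complement addition (fold any carry out of bit 15 back into bit 0):
  0x3526 + 0xFDC8 = 0x132EE → wrap carry → 0x32EF
  0x32EF + 0x330D = 0x065FC
  0x65FC + 0x7CA5 = 0x0E2A1
One's-complement sum = 0xE2A1.
Checksum = ~0xE2A1 & 0xFFFF = 0x1D5E.

1D5E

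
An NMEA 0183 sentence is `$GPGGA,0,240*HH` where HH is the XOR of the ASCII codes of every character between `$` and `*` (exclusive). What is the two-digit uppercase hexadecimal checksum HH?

XOR the ASCII codes of the payload characters:
  'G' = 0x47 → acc = 0x47
  'P' = 0x50 → acc = 0x17
  'G' = 0x47 → acc = 0x50
  'G' = 0x47 → acc = 0x17
  'A' = 0x41 → acc = 0x56
  ',' = 0x2C → acc = 0x7A
  '0' = 0x30 → acc = 0x4A
  ',' = 0x2C → acc = 0x66
  '2' = 0x32 → acc = 0x54
  '4' = 0x34 → acc = 0x60
  '0' = 0x30 → acc = 0x50
Checksum = 0x50.

50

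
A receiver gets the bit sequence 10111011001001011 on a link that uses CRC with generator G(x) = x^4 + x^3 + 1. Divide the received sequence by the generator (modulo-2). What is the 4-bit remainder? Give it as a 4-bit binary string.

Modulo-2 division of 10111011001001011 by 11001:
  pos 0: 10111 XOR 11001 = 01110
  pos 1: 11100 XOR 11001 = 00101
  pos 3: 10111 XOR 11001 = 01110
  pos 4: 11100 XOR 11001 = 00101
  pos 6: 10101 XOR 11001 = 01100
  pos 7: 11000 XOR 11001 = 00001
  pos 11: 10101 XOR 11001 = 01100
  pos 12: 11001 XOR 11001 = 00000
Remainder = 0000 (zero — the frame passes the CRC check).

0000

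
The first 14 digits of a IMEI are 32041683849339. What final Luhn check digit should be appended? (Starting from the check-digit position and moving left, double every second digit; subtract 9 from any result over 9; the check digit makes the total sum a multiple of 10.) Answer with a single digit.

4

Partial digits right→left: 9 3 3 9 4 8 3 8 6 1 4 0 2 3
Double every second digit counting from the check-digit position (so the 1st, 3rd, 5th, ... of the partial from the right).
  doubled (with −9 where >9): 9 6 8 6 3 8 4 → sum 44
  kept as-is: 3 9 8 8 1 0 3 → sum 32
Total = 44 + 32 = 76.
Check digit = (10 − (76 mod 10)) mod 10 = 4.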